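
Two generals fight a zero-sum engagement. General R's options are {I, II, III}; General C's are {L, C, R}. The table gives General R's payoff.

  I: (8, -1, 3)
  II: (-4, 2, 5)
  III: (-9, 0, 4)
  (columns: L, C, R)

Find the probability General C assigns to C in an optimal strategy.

4/5

Row minima: I → -1, II → -4, III → -9; maximin = -1.
Column maxima: L → 8, C → 2, R → 5; minimax = 2.
-1 ≠ 2, so there is no saddle point; optimal play is mixed.
III is strictly dominated by II, so General R never plays it.
R is strictly dominated by C (it gives General R strictly more in every row), so General C never plays it.
On the remaining 2×2 (I, II vs L, C):
Let General R play I with probability p. Expected payoff against L: 8p + (-4)(1−p) = 12p − 4; against C: (-1)p + 2(1−p) = −3p + 2.
Setting these equal: 12p − 4 = −3p + 2 ⇒ 15p = 6 ⇒ p = 2/5, and the value is (12)·(2/5) − 4 = 4/5.
For General C: with q = P(L), equating I's and II's payoffs gives 9q − 1 = −6q + 2 ⇒ q = 1/5.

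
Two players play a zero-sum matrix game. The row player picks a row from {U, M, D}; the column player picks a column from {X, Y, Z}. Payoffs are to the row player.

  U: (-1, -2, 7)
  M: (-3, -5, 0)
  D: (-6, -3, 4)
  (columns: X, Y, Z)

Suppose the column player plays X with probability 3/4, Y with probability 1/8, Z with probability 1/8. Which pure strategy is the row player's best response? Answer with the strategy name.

Expected payoff of U: (3/4)·(-1) + (1/8)·(-2) + (1/8)·7 = -1/8.
Expected payoff of M: (3/4)·(-3) + (1/8)·(-5) + (1/8)·0 = -23/8.
Expected payoff of D: (3/4)·(-6) + (1/8)·(-3) + (1/8)·4 = -35/8.
The largest is -1/8, so the row player's best response is U.

U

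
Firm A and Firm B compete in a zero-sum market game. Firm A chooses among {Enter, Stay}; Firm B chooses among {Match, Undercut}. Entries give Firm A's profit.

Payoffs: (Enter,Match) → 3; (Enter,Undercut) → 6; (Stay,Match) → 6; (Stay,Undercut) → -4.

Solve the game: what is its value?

48/13

Row minima: Enter → 3, Stay → -4; maximin = 3.
Column maxima: Match → 6, Undercut → 6; minimax = 6.
3 ≠ 6, so there is no saddle point; optimal play is mixed.
Let Firm A play Enter with probability p. Expected payoff against Match: 3p + 6(1−p) = −3p + 6; against Undercut: 6p + (-4)(1−p) = 10p − 4.
Setting these equal: −3p + 6 = 10p − 4 ⇒ −13p = -10 ⇒ p = 10/13, and the value is (-3)·(10/13) + 6 = 48/13.
For Firm B: with q = P(Match), equating Enter's and Stay's payoffs gives −3q + 6 = 10q − 4 ⇒ q = 10/13.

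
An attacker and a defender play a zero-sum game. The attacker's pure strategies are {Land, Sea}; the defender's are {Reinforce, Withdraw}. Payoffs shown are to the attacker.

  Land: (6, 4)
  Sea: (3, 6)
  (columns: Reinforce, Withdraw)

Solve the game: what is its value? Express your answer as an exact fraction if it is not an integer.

Row minima: Land → 4, Sea → 3; maximin = 4.
Column maxima: Reinforce → 6, Withdraw → 6; minimax = 6.
4 ≠ 6, so there is no saddle point; optimal play is mixed.
Let the attacker play Land with probability p. Expected payoff against Reinforce: 6p + 3(1−p) = 3p + 3; against Withdraw: 4p + 6(1−p) = −2p + 6.
Setting these equal: 3p + 3 = −2p + 6 ⇒ 5p = 3 ⇒ p = 3/5, and the value is (3)·(3/5) + 3 = 24/5.
For the defender: with q = P(Reinforce), equating Land's and Sea's payoffs gives 2q + 4 = −3q + 6 ⇒ q = 2/5.

24/5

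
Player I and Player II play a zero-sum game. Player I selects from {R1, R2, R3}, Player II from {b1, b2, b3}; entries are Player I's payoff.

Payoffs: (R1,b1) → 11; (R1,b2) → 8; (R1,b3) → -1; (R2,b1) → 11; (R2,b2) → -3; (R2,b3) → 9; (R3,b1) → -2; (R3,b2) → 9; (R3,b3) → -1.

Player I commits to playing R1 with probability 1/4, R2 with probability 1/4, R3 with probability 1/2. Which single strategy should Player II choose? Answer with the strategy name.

If Player II plays b1, Player I's expected payoff is (1/4)·11 + (1/4)·11 + (1/2)·(-2) = 9/2.
If Player II plays b2, Player I's expected payoff is (1/4)·8 + (1/4)·(-3) + (1/2)·9 = 23/4.
If Player II plays b3, Player I's expected payoff is (1/4)·(-1) + (1/4)·9 + (1/2)·(-1) = 3/2.
Player II minimizes Player I's payoff; the smallest is 3/2, so the best response is b3.

b3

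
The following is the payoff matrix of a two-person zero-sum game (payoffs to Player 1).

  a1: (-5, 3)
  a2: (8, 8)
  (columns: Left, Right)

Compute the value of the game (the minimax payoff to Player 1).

8

Row minima: a1 → -5, a2 → 8; maximin = 8.
Column maxima: Left → 8, Right → 8; minimax = 8.
Since maximin = minimax = 8, there is a saddle point and the value is 8.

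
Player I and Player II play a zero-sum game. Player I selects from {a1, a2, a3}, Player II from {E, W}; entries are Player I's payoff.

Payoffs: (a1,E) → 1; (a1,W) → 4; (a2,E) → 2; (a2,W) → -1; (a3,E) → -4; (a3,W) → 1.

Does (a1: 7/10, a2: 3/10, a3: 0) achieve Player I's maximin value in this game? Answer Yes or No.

No

Against E this mix gives (7/10)·1 + (3/10)·2 = 13/10.
Against W this mix gives (7/10)·4 + (3/10)·(-1) = 5/2.
Player II will play E, holding Player I to 13/10. Shifting weight toward the row that does better against E would raise this floor (the equalizing mix achieves 3/2 against both E and W), so the proposed strategy is not optimal.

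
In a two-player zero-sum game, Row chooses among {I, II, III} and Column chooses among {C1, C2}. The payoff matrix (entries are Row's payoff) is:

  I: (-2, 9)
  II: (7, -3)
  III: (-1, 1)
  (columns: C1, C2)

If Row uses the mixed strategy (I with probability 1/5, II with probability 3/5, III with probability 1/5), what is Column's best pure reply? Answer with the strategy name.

C2

If Column plays C1, Row's expected payoff is (1/5)·(-2) + (3/5)·7 + (1/5)·(-1) = 18/5.
If Column plays C2, Row's expected payoff is (1/5)·9 + (3/5)·(-3) + (1/5)·1 = 1/5.
Column minimizes Row's payoff; the smallest is 1/5, so the best response is C2.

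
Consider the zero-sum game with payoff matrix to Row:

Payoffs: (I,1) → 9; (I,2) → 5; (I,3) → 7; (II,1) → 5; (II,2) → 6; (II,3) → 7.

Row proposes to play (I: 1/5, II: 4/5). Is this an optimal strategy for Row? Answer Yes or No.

Against 1 this mix gives (1/5)·9 + (4/5)·5 = 29/5.
Against 2 this mix gives (1/5)·5 + (4/5)·6 = 29/5.
Against 3 this mix gives (1/5)·7 + (4/5)·7 = 7.
All of Column's active replies (1, 2) yield 29/5, and no column does worse for Row. The mix makes Column indifferent and guarantees 29/5, so it is optimal.

Yes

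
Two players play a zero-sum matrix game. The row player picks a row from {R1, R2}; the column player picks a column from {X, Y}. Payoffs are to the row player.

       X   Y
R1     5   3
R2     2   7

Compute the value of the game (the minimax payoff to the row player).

Row minima: R1 → 3, R2 → 2; maximin = 3.
Column maxima: X → 5, Y → 7; minimax = 5.
3 ≠ 5, so there is no saddle point; optimal play is mixed.
Let the row player play R1 with probability p. Expected payoff against X: 5p + 2(1−p) = 3p + 2; against Y: 3p + 7(1−p) = −4p + 7.
Setting these equal: 3p + 2 = −4p + 7 ⇒ 7p = 5 ⇒ p = 5/7, and the value is (3)·(5/7) + 2 = 29/7.
For the column player: with q = P(X), equating R1's and R2's payoffs gives 2q + 3 = −5q + 7 ⇒ q = 4/7.

29/7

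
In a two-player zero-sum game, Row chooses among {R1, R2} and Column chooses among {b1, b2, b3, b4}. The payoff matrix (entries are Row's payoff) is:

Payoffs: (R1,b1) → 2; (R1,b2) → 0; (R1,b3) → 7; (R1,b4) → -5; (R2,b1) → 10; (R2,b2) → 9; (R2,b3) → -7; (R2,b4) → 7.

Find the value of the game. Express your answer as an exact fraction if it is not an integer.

Row minima: R1 → -5, R2 → -7; maximin = -5.
Column maxima: b1 → 10, b2 → 9, b3 → 7, b4 → 7; minimax = 7.
-5 ≠ 7, so there is no saddle point; optimal play is mixed.
b1 is strictly dominated by b2 (it gives Row strictly more in every row), so Column never plays it.
b2 is strictly dominated by b4 (it gives Row strictly more in every row), so Column never plays it.
On the remaining 2×2 (R1, R2 vs b3, b4):
Let Row play R1 with probability p. Expected payoff against b3: 7p + (-7)(1−p) = 14p − 7; against b4: (-5)p + 7(1−p) = −12p + 7.
Setting these equal: 14p − 7 = −12p + 7 ⇒ 26p = 14 ⇒ p = 7/13, and the value is (14)·(7/13) − 7 = 7/13.
For Column: with q = P(b3), equating R1's and R2's payoffs gives 12q − 5 = −14q + 7 ⇒ q = 6/13.

7/13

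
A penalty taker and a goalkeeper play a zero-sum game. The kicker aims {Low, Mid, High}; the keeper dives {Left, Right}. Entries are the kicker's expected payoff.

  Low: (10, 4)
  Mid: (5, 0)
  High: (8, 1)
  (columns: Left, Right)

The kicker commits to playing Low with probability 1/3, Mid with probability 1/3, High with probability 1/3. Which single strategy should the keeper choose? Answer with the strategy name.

If the keeper plays Left, the kicker's expected payoff is (1/3)·10 + (1/3)·5 + (1/3)·8 = 23/3.
If the keeper plays Right, the kicker's expected payoff is (1/3)·4 + (1/3)·0 + (1/3)·1 = 5/3.
The keeper minimizes the kicker's payoff; the smallest is 5/3, so the best response is Right.

Right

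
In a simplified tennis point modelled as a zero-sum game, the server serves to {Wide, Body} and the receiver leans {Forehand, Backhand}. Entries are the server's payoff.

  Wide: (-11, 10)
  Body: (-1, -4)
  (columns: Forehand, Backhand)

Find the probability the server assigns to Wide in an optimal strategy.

Row minima: Wide → -11, Body → -4; maximin = -4.
Column maxima: Forehand → -1, Backhand → 10; minimax = -1.
-4 ≠ -1, so there is no saddle point; optimal play is mixed.
Let the server play Wide with probability p. Expected payoff against Forehand: (-11)p + (-1)(1−p) = −10p − 1; against Backhand: 10p + (-4)(1−p) = 14p − 4.
Setting these equal: −10p − 1 = 14p − 4 ⇒ −24p = -3 ⇒ p = 1/8, and the value is (-10)·(1/8) − 1 = -9/4.
For the receiver: with q = P(Forehand), equating Wide's and Body's payoffs gives −21q + 10 = 3q − 4 ⇒ q = 7/12.

1/8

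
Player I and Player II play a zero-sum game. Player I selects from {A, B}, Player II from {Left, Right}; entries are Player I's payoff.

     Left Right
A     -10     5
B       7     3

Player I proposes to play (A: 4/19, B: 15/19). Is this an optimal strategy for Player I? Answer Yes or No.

Yes

Against Left this mix gives (4/19)·(-10) + (15/19)·7 = 65/19.
Against Right this mix gives (4/19)·5 + (15/19)·3 = 65/19.
All of Player II's active replies (Left, Right) yield 65/19, and no column does worse for Player I. The mix makes Player II indifferent and guarantees 65/19, so it is optimal.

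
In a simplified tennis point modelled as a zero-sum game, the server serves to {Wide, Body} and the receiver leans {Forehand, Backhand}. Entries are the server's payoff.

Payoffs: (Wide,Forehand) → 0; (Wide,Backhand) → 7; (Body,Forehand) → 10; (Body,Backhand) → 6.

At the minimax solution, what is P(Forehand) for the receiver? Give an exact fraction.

1/11

Row minima: Wide → 0, Body → 6; maximin = 6.
Column maxima: Forehand → 10, Backhand → 7; minimax = 7.
6 ≠ 7, so there is no saddle point; optimal play is mixed.
Let the server play Wide with probability p. Expected payoff against Forehand: 0p + 10(1−p) = −10p + 10; against Backhand: 7p + 6(1−p) = p + 6.
Setting these equal: −10p + 10 = p + 6 ⇒ −11p = -4 ⇒ p = 4/11, and the value is (-10)·(4/11) + 10 = 70/11.
For the receiver: with q = P(Forehand), equating Wide's and Body's payoffs gives −7q + 7 = 4q + 6 ⇒ q = 1/11.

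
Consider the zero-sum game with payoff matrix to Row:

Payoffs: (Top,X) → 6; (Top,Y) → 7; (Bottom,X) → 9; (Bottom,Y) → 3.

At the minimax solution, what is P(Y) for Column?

3/7

Row minima: Top → 6, Bottom → 3; maximin = 6.
Column maxima: X → 9, Y → 7; minimax = 7.
6 ≠ 7, so there is no saddle point; optimal play is mixed.
Let Row play Top with probability p. Expected payoff against X: 6p + 9(1−p) = −3p + 9; against Y: 7p + 3(1−p) = 4p + 3.
Setting these equal: −3p + 9 = 4p + 3 ⇒ −7p = -6 ⇒ p = 6/7, and the value is (-3)·(6/7) + 9 = 45/7.
For Column: with q = P(X), equating Top's and Bottom's payoffs gives −q + 7 = 6q + 3 ⇒ q = 4/7.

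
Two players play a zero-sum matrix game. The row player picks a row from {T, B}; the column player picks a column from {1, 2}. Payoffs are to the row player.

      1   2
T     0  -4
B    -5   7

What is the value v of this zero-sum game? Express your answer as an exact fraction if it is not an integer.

-5/4

Row minima: T → -4, B → -5; maximin = -4.
Column maxima: 1 → 0, 2 → 7; minimax = 0.
-4 ≠ 0, so there is no saddle point; optimal play is mixed.
Let the row player play T with probability p. Expected payoff against 1: 0p + (-5)(1−p) = 5p − 5; against 2: (-4)p + 7(1−p) = −11p + 7.
Setting these equal: 5p − 5 = −11p + 7 ⇒ 16p = 12 ⇒ p = 3/4, and the value is (5)·(3/4) − 5 = -5/4.
For the column player: with q = P(1), equating T's and B's payoffs gives 4q − 4 = −12q + 7 ⇒ q = 11/16.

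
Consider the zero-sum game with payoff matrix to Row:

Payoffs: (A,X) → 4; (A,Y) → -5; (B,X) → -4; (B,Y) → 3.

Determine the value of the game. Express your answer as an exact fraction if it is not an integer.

Row minima: A → -5, B → -4; maximin = -4.
Column maxima: X → 4, Y → 3; minimax = 3.
-4 ≠ 3, so there is no saddle point; optimal play is mixed.
Let Row play A with probability p. Expected payoff against X: 4p + (-4)(1−p) = 8p − 4; against Y: (-5)p + 3(1−p) = −8p + 3.
Setting these equal: 8p − 4 = −8p + 3 ⇒ 16p = 7 ⇒ p = 7/16, and the value is (8)·(7/16) − 4 = -1/2.
For Column: with q = P(X), equating A's and B's payoffs gives 9q − 5 = −7q + 3 ⇒ q = 1/2.

-1/2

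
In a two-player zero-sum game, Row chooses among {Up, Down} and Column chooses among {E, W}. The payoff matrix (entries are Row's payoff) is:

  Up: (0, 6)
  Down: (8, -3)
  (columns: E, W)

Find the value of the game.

Row minima: Up → 0, Down → -3; maximin = 0.
Column maxima: E → 8, W → 6; minimax = 6.
0 ≠ 6, so there is no saddle point; optimal play is mixed.
Let Row play Up with probability p. Expected payoff against E: 0p + 8(1−p) = −8p + 8; against W: 6p + (-3)(1−p) = 9p − 3.
Setting these equal: −8p + 8 = 9p − 3 ⇒ −17p = -11 ⇒ p = 11/17, and the value is (-8)·(11/17) + 8 = 48/17.
For Column: with q = P(E), equating Up's and Down's payoffs gives −6q + 6 = 11q − 3 ⇒ q = 9/17.

48/17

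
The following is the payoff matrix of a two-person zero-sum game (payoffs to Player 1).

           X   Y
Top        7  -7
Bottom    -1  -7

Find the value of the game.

Row minima: Top → -7, Bottom → -7; maximin = -7.
Column maxima: X → 7, Y → -7; minimax = -7.
Since maximin = minimax = -7, there is a saddle point and the value is -7.

-7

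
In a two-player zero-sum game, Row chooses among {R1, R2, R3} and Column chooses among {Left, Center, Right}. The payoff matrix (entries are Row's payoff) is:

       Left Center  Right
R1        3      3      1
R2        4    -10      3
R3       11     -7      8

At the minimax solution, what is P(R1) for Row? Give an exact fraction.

15/17

Row minima: R1 → 1, R2 → -10, R3 → -7; maximin = 1.
Column maxima: Left → 11, Center → 3, Right → 8; minimax = 3.
1 ≠ 3, so there is no saddle point; optimal play is mixed.
R2 is strictly dominated by R3, so Row never plays it.
Left is strictly dominated by Right (it gives Row strictly more in every row), so Column never plays it.
On the remaining 2×2 (R1, R3 vs Center, Right):
Let Row play R1 with probability p. Expected payoff against Center: 3p + (-7)(1−p) = 10p − 7; against Right: 1p + 8(1−p) = −7p + 8.
Setting these equal: 10p − 7 = −7p + 8 ⇒ 17p = 15 ⇒ p = 15/17, and the value is (10)·(15/17) − 7 = 31/17.
For Column: with q = P(Center), equating R1's and R3's payoffs gives 2q + 1 = −15q + 8 ⇒ q = 7/17.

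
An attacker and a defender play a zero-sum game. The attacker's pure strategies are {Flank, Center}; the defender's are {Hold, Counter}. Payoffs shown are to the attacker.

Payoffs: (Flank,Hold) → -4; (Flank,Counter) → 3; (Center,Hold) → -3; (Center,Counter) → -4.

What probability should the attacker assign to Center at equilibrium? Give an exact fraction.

7/8

Row minima: Flank → -4, Center → -4; maximin = -4.
Column maxima: Hold → -3, Counter → 3; minimax = -3.
-4 ≠ -3, so there is no saddle point; optimal play is mixed.
Let the attacker play Flank with probability p. Expected payoff against Hold: (-4)p + (-3)(1−p) = −p − 3; against Counter: 3p + (-4)(1−p) = 7p − 4.
Setting these equal: −p − 3 = 7p − 4 ⇒ −8p = -1 ⇒ p = 1/8, and the value is (-1)·(1/8) − 3 = -25/8.
For the defender: with q = P(Hold), equating Flank's and Center's payoffs gives −7q + 3 = q − 4 ⇒ q = 7/8.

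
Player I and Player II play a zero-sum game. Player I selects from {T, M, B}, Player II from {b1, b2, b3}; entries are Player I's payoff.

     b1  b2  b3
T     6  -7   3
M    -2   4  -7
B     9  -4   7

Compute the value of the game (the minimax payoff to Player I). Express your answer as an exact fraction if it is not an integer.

Row minima: T → -7, M → -7, B → -4; maximin = -4.
Column maxima: b1 → 9, b2 → 4, b3 → 7; minimax = 4.
-4 ≠ 4, so there is no saddle point; optimal play is mixed.
T is strictly dominated by B, so Player I never plays it.
b1 is strictly dominated by b3 (it gives Player I strictly more in every row), so Player II never plays it.
On the remaining 2×2 (M, B vs b2, b3):
Let Player I play M with probability p. Expected payoff against b2: 4p + (-4)(1−p) = 8p − 4; against b3: (-7)p + 7(1−p) = −14p + 7.
Setting these equal: 8p − 4 = −14p + 7 ⇒ 22p = 11 ⇒ p = 1/2, and the value is (8)·(1/2) − 4 = 0.
For Player II: with q = P(b2), equating M's and B's payoffs gives 11q − 7 = −11q + 7 ⇒ q = 7/11.

0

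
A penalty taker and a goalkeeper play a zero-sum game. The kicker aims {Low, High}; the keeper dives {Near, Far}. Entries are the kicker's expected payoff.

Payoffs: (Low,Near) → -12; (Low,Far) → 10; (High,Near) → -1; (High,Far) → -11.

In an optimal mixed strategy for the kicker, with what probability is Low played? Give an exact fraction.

5/16

Row minima: Low → -12, High → -11; maximin = -11.
Column maxima: Near → -1, Far → 10; minimax = -1.
-11 ≠ -1, so there is no saddle point; optimal play is mixed.
Let the kicker play Low with probability p. Expected payoff against Near: (-12)p + (-1)(1−p) = −11p − 1; against Far: 10p + (-11)(1−p) = 21p − 11.
Setting these equal: −11p − 1 = 21p − 11 ⇒ −32p = -10 ⇒ p = 5/16, and the value is (-11)·(5/16) − 1 = -71/16.
For the keeper: with q = P(Near), equating Low's and High's payoffs gives −22q + 10 = 10q − 11 ⇒ q = 21/32.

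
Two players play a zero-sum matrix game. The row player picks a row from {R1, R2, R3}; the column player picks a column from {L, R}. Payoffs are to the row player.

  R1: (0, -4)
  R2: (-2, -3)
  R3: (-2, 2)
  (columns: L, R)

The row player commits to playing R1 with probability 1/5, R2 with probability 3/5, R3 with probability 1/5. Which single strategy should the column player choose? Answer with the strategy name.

R

If the column player plays L, the row player's expected payoff is (1/5)·0 + (3/5)·(-2) + (1/5)·(-2) = -8/5.
If the column player plays R, the row player's expected payoff is (1/5)·(-4) + (3/5)·(-3) + (1/5)·2 = -11/5.
The column player minimizes the row player's payoff; the smallest is -11/5, so the best response is R.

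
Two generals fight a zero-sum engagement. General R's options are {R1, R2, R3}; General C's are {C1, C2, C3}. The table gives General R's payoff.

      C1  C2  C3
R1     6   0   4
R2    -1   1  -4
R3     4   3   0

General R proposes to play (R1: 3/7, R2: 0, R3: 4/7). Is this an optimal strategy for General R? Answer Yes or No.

Yes

Against C1 this mix gives (3/7)·6 + (4/7)·4 = 34/7.
Against C2 this mix gives (3/7)·0 + (4/7)·3 = 12/7.
Against C3 this mix gives (3/7)·4 + (4/7)·0 = 12/7.
All of General C's active replies (C2, C3) yield 12/7, and no column does worse for General R. The mix makes General C indifferent and guarantees 12/7, so it is optimal.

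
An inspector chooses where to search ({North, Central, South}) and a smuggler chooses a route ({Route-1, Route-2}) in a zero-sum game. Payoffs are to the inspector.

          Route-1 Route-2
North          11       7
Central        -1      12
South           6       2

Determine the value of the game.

139/17

Row minima: North → 7, Central → -1, South → 2; maximin = 7.
Column maxima: Route-1 → 11, Route-2 → 12; minimax = 11.
7 ≠ 11, so there is no saddle point; optimal play is mixed.
South is strictly dominated by North, so the inspector never plays it.
On the remaining 2×2 (North, Central vs Route-1, Route-2):
Let the inspector play North with probability p. Expected payoff against Route-1: 11p + (-1)(1−p) = 12p − 1; against Route-2: 7p + 12(1−p) = −5p + 12.
Setting these equal: 12p − 1 = −5p + 12 ⇒ 17p = 13 ⇒ p = 13/17, and the value is (12)·(13/17) − 1 = 139/17.
For the smuggler: with q = P(Route-1), equating North's and Central's payoffs gives 4q + 7 = −13q + 12 ⇒ q = 5/17.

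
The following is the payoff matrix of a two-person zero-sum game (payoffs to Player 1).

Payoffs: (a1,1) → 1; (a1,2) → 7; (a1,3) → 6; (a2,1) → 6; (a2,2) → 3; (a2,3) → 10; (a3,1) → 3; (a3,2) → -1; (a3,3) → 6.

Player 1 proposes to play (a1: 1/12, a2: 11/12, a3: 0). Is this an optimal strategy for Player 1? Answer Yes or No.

Against 1 this mix gives (1/12)·1 + (11/12)·6 = 67/12.
Against 2 this mix gives (1/12)·7 + (11/12)·3 = 10/3.
Against 3 this mix gives (1/12)·6 + (11/12)·10 = 29/3.
Player 2 will play 2, holding Player 1 to 10/3. Shifting weight toward the row that does better against 2 would raise this floor (the equalizing mix achieves 13/3 against both 2 and 1), so the proposed strategy is not optimal.

No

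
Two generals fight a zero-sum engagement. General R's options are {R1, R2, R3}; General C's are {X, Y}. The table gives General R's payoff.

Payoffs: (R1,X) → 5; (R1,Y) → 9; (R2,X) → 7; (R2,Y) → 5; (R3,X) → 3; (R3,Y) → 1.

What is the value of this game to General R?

Row minima: R1 → 5, R2 → 5, R3 → 1; maximin = 5.
Column maxima: X → 7, Y → 9; minimax = 7.
5 ≠ 7, so there is no saddle point; optimal play is mixed.
R3 is strictly dominated by R1, so General R never plays it.
On the remaining 2×2 (R1, R2 vs X, Y):
Let General R play R1 with probability p. Expected payoff against X: 5p + 7(1−p) = −2p + 7; against Y: 9p + 5(1−p) = 4p + 5.
Setting these equal: −2p + 7 = 4p + 5 ⇒ −6p = -2 ⇒ p = 1/3, and the value is (-2)·(1/3) + 7 = 19/3.
For General C: with q = P(X), equating R1's and R2's payoffs gives −4q + 9 = 2q + 5 ⇒ q = 2/3.

19/3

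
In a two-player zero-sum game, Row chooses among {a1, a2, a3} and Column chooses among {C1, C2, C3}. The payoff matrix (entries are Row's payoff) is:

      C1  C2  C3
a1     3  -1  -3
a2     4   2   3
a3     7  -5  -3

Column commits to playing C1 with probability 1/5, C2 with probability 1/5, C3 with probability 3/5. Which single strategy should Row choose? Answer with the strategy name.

a2

Expected payoff of a1: (1/5)·3 + (1/5)·(-1) + (3/5)·(-3) = -7/5.
Expected payoff of a2: (1/5)·4 + (1/5)·2 + (3/5)·3 = 3.
Expected payoff of a3: (1/5)·7 + (1/5)·(-5) + (3/5)·(-3) = -7/5.
The largest is 3, so Row's best response is a2.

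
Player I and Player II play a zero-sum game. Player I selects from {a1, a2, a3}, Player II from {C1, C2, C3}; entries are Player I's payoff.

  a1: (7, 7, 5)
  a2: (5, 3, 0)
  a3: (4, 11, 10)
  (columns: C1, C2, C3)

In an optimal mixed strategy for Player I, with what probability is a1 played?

Row minima: a1 → 5, a2 → 0, a3 → 4; maximin = 5.
Column maxima: C1 → 7, C2 → 11, C3 → 10; minimax = 7.
5 ≠ 7, so there is no saddle point; optimal play is mixed.
a2 is strictly dominated by a1, so Player I never plays it.
C2 is strictly dominated by C3 (it gives Player I strictly more in every row), so Player II never plays it.
On the remaining 2×2 (a1, a3 vs C1, C3):
Let Player I play a1 with probability p. Expected payoff against C1: 7p + 4(1−p) = 3p + 4; against C3: 5p + 10(1−p) = −5p + 10.
Setting these equal: 3p + 4 = −5p + 10 ⇒ 8p = 6 ⇒ p = 3/4, and the value is (3)·(3/4) + 4 = 25/4.
For Player II: with q = P(C1), equating a1's and a3's payoffs gives 2q + 5 = −6q + 10 ⇒ q = 5/8.

3/4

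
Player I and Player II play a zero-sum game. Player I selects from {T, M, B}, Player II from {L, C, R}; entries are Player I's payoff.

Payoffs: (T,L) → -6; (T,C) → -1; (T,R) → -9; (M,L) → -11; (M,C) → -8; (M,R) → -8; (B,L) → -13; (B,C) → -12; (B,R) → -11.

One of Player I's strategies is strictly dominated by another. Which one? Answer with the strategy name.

T gives a strictly higher payoff than B against every column: -6 > -13, -1 > -12, -9 > -11.
So B is strictly dominated and Player I never plays it.

B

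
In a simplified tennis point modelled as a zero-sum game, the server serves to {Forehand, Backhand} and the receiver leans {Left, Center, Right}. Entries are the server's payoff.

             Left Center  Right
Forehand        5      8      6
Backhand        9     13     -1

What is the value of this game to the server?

59/11

Row minima: Forehand → 5, Backhand → -1; maximin = 5.
Column maxima: Left → 9, Center → 13, Right → 6; minimax = 6.
5 ≠ 6, so there is no saddle point; optimal play is mixed.
Center is strictly dominated by Left (it gives the server strictly more in every row), so the receiver never plays it.
On the remaining 2×2 (Forehand, Backhand vs Left, Right):
Let the server play Forehand with probability p. Expected payoff against Left: 5p + 9(1−p) = −4p + 9; against Right: 6p + (-1)(1−p) = 7p − 1.
Setting these equal: −4p + 9 = 7p − 1 ⇒ −11p = -10 ⇒ p = 10/11, and the value is (-4)·(10/11) + 9 = 59/11.
For the receiver: with q = P(Left), equating Forehand's and Backhand's payoffs gives −q + 6 = 10q − 1 ⇒ q = 7/11.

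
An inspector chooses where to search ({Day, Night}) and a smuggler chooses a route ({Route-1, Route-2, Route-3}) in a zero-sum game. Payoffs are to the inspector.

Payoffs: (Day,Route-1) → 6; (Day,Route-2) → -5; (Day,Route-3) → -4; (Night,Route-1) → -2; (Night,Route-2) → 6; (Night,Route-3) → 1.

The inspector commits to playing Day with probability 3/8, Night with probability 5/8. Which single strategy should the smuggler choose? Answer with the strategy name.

Route-3

If the smuggler plays Route-1, the inspector's expected payoff is (3/8)·6 + (5/8)·(-2) = 1.
If the smuggler plays Route-2, the inspector's expected payoff is (3/8)·(-5) + (5/8)·6 = 15/8.
If the smuggler plays Route-3, the inspector's expected payoff is (3/8)·(-4) + (5/8)·1 = -7/8.
The smuggler minimizes the inspector's payoff; the smallest is -7/8, so the best response is Route-3.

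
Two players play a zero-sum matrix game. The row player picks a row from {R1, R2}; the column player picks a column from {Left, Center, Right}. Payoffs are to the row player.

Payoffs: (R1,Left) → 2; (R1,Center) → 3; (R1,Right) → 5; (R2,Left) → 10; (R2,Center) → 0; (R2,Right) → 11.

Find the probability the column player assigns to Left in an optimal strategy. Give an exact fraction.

3/11

Row minima: R1 → 2, R2 → 0; maximin = 2.
Column maxima: Left → 10, Center → 3, Right → 11; minimax = 3.
2 ≠ 3, so there is no saddle point; optimal play is mixed.
Right is strictly dominated by Left (it gives the row player strictly more in every row), so the column player never plays it.
On the remaining 2×2 (R1, R2 vs Left, Center):
Let the row player play R1 with probability p. Expected payoff against Left: 2p + 10(1−p) = −8p + 10; against Center: 3p + 0(1−p) = 3p.
Setting these equal: −8p + 10 = 3p ⇒ −11p = -10 ⇒ p = 10/11, and the value is (-8)·(10/11) + 10 = 30/11.
For the column player: with q = P(Left), equating R1's and R2's payoffs gives −q + 3 = 10q ⇒ q = 3/11.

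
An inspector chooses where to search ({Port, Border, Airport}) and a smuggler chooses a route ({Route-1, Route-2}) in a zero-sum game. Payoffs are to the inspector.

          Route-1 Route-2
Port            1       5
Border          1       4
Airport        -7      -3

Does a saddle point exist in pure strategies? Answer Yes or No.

Yes

Row minima: Port → 1, Border → 1, Airport → -7; maximin = 1.
Column maxima: Route-1 → 1, Route-2 → 5; minimax = 1.
maximin = minimax = 1, so a saddle point exists.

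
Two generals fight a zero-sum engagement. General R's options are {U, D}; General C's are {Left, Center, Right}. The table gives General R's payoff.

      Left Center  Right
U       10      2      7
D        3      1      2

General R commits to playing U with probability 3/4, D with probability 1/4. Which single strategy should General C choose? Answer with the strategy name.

If General C plays Left, General R's expected payoff is (3/4)·10 + (1/4)·3 = 33/4.
If General C plays Center, General R's expected payoff is (3/4)·2 + (1/4)·1 = 7/4.
If General C plays Right, General R's expected payoff is (3/4)·7 + (1/4)·2 = 23/4.
General C minimizes General R's payoff; the smallest is 7/4, so the best response is Center.

Center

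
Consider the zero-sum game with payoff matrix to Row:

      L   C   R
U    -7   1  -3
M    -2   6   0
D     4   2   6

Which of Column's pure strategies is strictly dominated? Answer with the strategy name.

R

L holds Row's payoff strictly below R in every row: -7 < -3, -2 < 0, 4 < 6.
So R is strictly dominated for Column.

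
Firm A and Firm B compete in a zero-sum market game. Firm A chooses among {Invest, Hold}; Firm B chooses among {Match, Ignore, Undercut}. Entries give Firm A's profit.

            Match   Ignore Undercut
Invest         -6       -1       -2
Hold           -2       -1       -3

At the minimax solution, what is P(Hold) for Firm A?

4/5

Row minima: Invest → -6, Hold → -3; maximin = -3.
Column maxima: Match → -2, Ignore → -1, Undercut → -2; minimax = -2.
-3 ≠ -2, so there is no saddle point; optimal play is mixed.
Ignore is strictly dominated by Match (it gives Firm A strictly more in every row), so Firm B never plays it.
On the remaining 2×2 (Invest, Hold vs Match, Undercut):
Let Firm A play Invest with probability p. Expected payoff against Match: (-6)p + (-2)(1−p) = −4p − 2; against Undercut: (-2)p + (-3)(1−p) = p − 3.
Setting these equal: −4p − 2 = p − 3 ⇒ −5p = -1 ⇒ p = 1/5, and the value is (-4)·(1/5) − 2 = -14/5.
For Firm B: with q = P(Match), equating Invest's and Hold's payoffs gives −4q − 2 = q − 3 ⇒ q = 1/5.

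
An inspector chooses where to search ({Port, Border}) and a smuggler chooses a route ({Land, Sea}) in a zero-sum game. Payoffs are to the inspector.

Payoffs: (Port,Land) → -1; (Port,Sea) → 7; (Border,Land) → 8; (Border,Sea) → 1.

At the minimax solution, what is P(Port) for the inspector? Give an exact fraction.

7/15

Row minima: Port → -1, Border → 1; maximin = 1.
Column maxima: Land → 8, Sea → 7; minimax = 7.
1 ≠ 7, so there is no saddle point; optimal play is mixed.
Let the inspector play Port with probability p. Expected payoff against Land: (-1)p + 8(1−p) = −9p + 8; against Sea: 7p + 1(1−p) = 6p + 1.
Setting these equal: −9p + 8 = 6p + 1 ⇒ −15p = -7 ⇒ p = 7/15, and the value is (-9)·(7/15) + 8 = 19/5.
For the smuggler: with q = P(Land), equating Port's and Border's payoffs gives −8q + 7 = 7q + 1 ⇒ q = 2/5.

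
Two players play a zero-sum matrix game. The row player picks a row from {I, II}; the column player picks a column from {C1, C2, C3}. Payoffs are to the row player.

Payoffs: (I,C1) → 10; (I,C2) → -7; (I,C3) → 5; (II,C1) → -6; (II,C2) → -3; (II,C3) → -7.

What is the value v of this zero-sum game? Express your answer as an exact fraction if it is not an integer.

-4

Row minima: I → -7, II → -7; maximin = -7.
Column maxima: C1 → 10, C2 → -3, C3 → 5; minimax = -3.
-7 ≠ -3, so there is no saddle point; optimal play is mixed.
C1 is strictly dominated by C3 (it gives the row player strictly more in every row), so the column player never plays it.
On the remaining 2×2 (I, II vs C2, C3):
Let the row player play I with probability p. Expected payoff against C2: (-7)p + (-3)(1−p) = −4p − 3; against C3: 5p + (-7)(1−p) = 12p − 7.
Setting these equal: −4p − 3 = 12p − 7 ⇒ −16p = -4 ⇒ p = 1/4, and the value is (-4)·(1/4) − 3 = -4.
For the column player: with q = P(C2), equating I's and II's payoffs gives −12q + 5 = 4q − 7 ⇒ q = 3/4.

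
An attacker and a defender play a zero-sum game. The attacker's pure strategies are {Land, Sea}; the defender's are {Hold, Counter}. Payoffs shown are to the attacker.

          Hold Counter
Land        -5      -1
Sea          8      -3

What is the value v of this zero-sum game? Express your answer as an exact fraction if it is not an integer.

-23/15

Row minima: Land → -5, Sea → -3; maximin = -3.
Column maxima: Hold → 8, Counter → -1; minimax = -1.
-3 ≠ -1, so there is no saddle point; optimal play is mixed.
Let the attacker play Land with probability p. Expected payoff against Hold: (-5)p + 8(1−p) = −13p + 8; against Counter: (-1)p + (-3)(1−p) = 2p − 3.
Setting these equal: −13p + 8 = 2p − 3 ⇒ −15p = -11 ⇒ p = 11/15, and the value is (-13)·(11/15) + 8 = -23/15.
For the defender: with q = P(Hold), equating Land's and Sea's payoffs gives −4q − 1 = 11q − 3 ⇒ q = 2/15.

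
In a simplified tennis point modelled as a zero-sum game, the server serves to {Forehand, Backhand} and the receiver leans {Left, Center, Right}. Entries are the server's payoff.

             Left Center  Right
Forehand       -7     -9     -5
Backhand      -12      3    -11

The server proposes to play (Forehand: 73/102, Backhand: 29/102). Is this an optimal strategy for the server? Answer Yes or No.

No

Against Left this mix gives (73/102)·(-7) + (29/102)·(-12) = -859/102.
Against Center this mix gives (73/102)·(-9) + (29/102)·3 = -95/17.
Against Right this mix gives (73/102)·(-5) + (29/102)·(-11) = -114/17.
The receiver will play Left, holding the server to -859/102. Shifting weight toward the row that does better against Left would raise this floor (the equalizing mix achieves -129/17 against both Left and Center), so the proposed strategy is not optimal.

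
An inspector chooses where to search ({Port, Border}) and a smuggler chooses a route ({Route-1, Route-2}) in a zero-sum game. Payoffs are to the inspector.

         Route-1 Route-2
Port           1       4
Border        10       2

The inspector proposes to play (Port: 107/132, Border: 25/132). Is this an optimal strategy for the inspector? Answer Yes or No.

Against Route-1 this mix gives (107/132)·1 + (25/132)·10 = 119/44.
Against Route-2 this mix gives (107/132)·4 + (25/132)·2 = 239/66.
The smuggler will play Route-1, holding the inspector to 119/44. Shifting weight toward the row that does better against Route-1 would raise this floor (the equalizing mix achieves 38/11 against both Route-1 and Route-2), so the proposed strategy is not optimal.

No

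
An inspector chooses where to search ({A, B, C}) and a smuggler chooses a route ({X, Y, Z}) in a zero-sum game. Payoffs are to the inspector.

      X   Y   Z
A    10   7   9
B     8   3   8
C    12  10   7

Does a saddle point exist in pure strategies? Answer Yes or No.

No

Row minima: A → 7, B → 3, C → 7; maximin = 7.
Column maxima: X → 12, Y → 10, Z → 9; minimax = 9.
7 ≠ 9, so no pure-strategy equilibrium exists.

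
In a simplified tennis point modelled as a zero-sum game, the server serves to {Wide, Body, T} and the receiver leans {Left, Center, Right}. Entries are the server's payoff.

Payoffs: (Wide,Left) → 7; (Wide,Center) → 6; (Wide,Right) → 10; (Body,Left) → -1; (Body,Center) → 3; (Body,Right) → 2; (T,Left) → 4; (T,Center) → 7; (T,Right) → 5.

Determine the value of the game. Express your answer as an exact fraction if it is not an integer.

Row minima: Wide → 6, Body → -1, T → 4; maximin = 6.
Column maxima: Left → 7, Center → 7, Right → 10; minimax = 7.
6 ≠ 7, so there is no saddle point; optimal play is mixed.
Body is strictly dominated by Wide, so the server never plays it.
Right is strictly dominated by Left (it gives the server strictly more in every row), so the receiver never plays it.
On the remaining 2×2 (Wide, T vs Left, Center):
Let the server play Wide with probability p. Expected payoff against Left: 7p + 4(1−p) = 3p + 4; against Center: 6p + 7(1−p) = −p + 7.
Setting these equal: 3p + 4 = −p + 7 ⇒ 4p = 3 ⇒ p = 3/4, and the value is (3)·(3/4) + 4 = 25/4.
For the receiver: with q = P(Left), equating Wide's and T's payoffs gives q + 6 = −3q + 7 ⇒ q = 1/4.

25/4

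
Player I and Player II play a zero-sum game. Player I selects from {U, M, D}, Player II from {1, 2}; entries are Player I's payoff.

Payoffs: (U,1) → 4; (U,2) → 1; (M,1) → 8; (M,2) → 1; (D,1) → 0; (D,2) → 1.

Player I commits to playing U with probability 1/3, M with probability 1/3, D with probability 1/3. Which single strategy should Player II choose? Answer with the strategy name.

If Player II plays 1, Player I's expected payoff is (1/3)·4 + (1/3)·8 + (1/3)·0 = 4.
If Player II plays 2, Player I's expected payoff is (1/3)·1 + (1/3)·1 + (1/3)·1 = 1.
Player II minimizes Player I's payoff; the smallest is 1, so the best response is 2.

2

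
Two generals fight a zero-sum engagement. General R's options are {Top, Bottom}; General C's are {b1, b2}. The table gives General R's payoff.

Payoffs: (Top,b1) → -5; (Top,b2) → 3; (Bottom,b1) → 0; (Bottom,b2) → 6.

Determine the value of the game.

0

Row minima: Top → -5, Bottom → 0; maximin = 0.
Column maxima: b1 → 0, b2 → 6; minimax = 0.
Since maximin = minimax = 0, there is a saddle point and the value is 0.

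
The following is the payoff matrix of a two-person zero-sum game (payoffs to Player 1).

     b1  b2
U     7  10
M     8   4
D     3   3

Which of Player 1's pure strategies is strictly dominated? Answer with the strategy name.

D

U gives a strictly higher payoff than D against every column: 7 > 3, 10 > 3.
So D is strictly dominated and Player 1 never plays it.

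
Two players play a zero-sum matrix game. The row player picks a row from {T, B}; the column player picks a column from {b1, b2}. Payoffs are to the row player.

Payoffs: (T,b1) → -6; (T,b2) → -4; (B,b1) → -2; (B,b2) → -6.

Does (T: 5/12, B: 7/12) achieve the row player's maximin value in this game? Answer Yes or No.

No

Against b1 this mix gives (5/12)·(-6) + (7/12)·(-2) = -11/3.
Against b2 this mix gives (5/12)·(-4) + (7/12)·(-6) = -31/6.
The column player will play b2, holding the row player to -31/6. Shifting weight toward the row that does better against b2 would raise this floor (the equalizing mix achieves -14/3 against both b2 and b1), so the proposed strategy is not optimal.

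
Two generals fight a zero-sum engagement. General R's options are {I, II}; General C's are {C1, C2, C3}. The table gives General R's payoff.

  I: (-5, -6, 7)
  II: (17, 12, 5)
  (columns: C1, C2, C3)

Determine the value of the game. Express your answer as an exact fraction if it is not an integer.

Row minima: I → -6, II → 5; maximin = 5.
Column maxima: C1 → 17, C2 → 12, C3 → 7; minimax = 7.
5 ≠ 7, so there is no saddle point; optimal play is mixed.
C1 is strictly dominated by C2 (it gives General R strictly more in every row), so General C never plays it.
On the remaining 2×2 (I, II vs C2, C3):
Let General R play I with probability p. Expected payoff against C2: (-6)p + 12(1−p) = −18p + 12; against C3: 7p + 5(1−p) = 2p + 5.
Setting these equal: −18p + 12 = 2p + 5 ⇒ −20p = -7 ⇒ p = 7/20, and the value is (-18)·(7/20) + 12 = 57/10.
For General C: with q = P(C2), equating I's and II's payoffs gives −13q + 7 = 7q + 5 ⇒ q = 1/10.

57/10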